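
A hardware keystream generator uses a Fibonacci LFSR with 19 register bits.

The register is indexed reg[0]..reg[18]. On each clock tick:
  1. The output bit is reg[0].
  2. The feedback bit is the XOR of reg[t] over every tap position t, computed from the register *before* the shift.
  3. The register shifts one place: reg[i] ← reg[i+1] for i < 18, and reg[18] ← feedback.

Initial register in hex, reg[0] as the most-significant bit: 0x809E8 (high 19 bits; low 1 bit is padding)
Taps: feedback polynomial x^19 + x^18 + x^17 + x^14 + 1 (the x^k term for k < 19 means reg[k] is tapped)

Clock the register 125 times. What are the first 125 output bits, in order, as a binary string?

10000000100111101000011011101011101111000010011010110101100011010100101111100101011011101101010110110110100010001001100000011

step | reg (before) | out | fb
   0 | 1000000010011110100 | 1 | 0
   1 | 0000000100111101000 | 0 | 0
   2 | 0000001001111010000 | 0 | 1
   3 | 0000010011110100001 | 0 | 1
   4 | 0000100111101000011 | 0 | 0
   5 | 0001001111010000110 | 0 | 1
   6 | 0010011110100001101 | 0 | 1
   7 | 0100111101000011011 | 0 | 1
   8 | 1001111010000110111 | 1 | 0
   9 | 0011110100001101110 | 0 | 1
  10 | 0111101000011011101 | 0 | 0
  11 | 1111010000110111010 | 1 | 1
  12 | 1110100001101110101 | 1 | 1
  13 | 1101000011011101011 | 1 | 1
  14 | 1010000110111010111 | 1 | 0
  15 | 0100001101110101110 | 0 | 1
  16 | 1000011011101011101 | 1 | 1
  17 | 0000110111010111011 | 0 | 1
  18 | 0001101110101110111 | 0 | 1
  19 | 0011011101011101111 | 0 | 0
  20 | 0110111010111011110 | 0 | 0
  21 | 1101110101110111100 | 1 | 0
  22 | 1011101011101111000 | 1 | 0
  23 | 0111010111011110000 | 0 | 1
  24 | 1110101110111100001 | 1 | 0
  25 | 1101011101111000010 | 1 | 0
  26 | 1010111011110000100 | 1 | 1
  27 | 0101110111100001001 | 0 | 1
  28 | 1011101111000010011 | 1 | 0
  29 | 0111011110000100110 | 0 | 1
  30 | 1110111100001001101 | 1 | 0
  31 | 1101111000010011010 | 1 | 1
  32 | 1011110000100110101 | 1 | 1
  33 | 0111100001001101011 | 0 | 0
  34 | 1111000010011010110 | 1 | 1
  35 | 1110000100110101101 | 1 | 0
  36 | 1100001001101011010 | 1 | 1
  37 | 1000010011010110101 | 1 | 1
  38 | 0000100110101101011 | 0 | 0
  39 | 0001001101011010110 | 0 | 0
  40 | 0010011010110101100 | 0 | 0
  41 | 0100110101101011000 | 0 | 1
  42 | 1001101011010110001 | 1 | 1
  43 | 0011010110101100011 | 0 | 0
  44 | 0110101101011000110 | 0 | 1
  45 | 1101011010110001101 | 1 | 0
  46 | 1010110101100011010 | 1 | 1
  47 | 0101101011000110101 | 0 | 0
  48 | 1011010110001101010 | 1 | 0
  49 | 0110101100011010100 | 0 | 1
  50 | 1101011000110101001 | 1 | 0
  51 | 1010110001101010010 | 1 | 1
  52 | 0101100011010100101 | 0 | 1
  53 | 1011000110101001011 | 1 | 1
  54 | 0110001101010010111 | 0 | 1
  55 | 1100011010100101111 | 1 | 1
  56 | 1000110101001011111 | 1 | 0
  57 | 0001101010010111110 | 0 | 0
  58 | 0011010100101111100 | 0 | 1
  59 | 0110101001011111001 | 0 | 0
  60 | 1101010010111110010 | 1 | 1
  61 | 1010100101111100101 | 1 | 0
  62 | 0101001011111001010 | 0 | 1
  63 | 1010010111110010101 | 1 | 1
  64 | 0100101111100101011 | 0 | 0
  65 | 1001011111001010110 | 1 | 1
  66 | 0010111110010101101 | 0 | 1
  67 | 0101111100101011011 | 0 | 1
  68 | 1011111001010110111 | 1 | 0
  69 | 0111110010101101110 | 0 | 1
  70 | 1111100101011011101 | 1 | 1
  71 | 1111001010110111011 | 1 | 0
  72 | 1110010101101110110 | 1 | 1
  73 | 1100101011011101101 | 1 | 0
  74 | 1001010110111011010 | 1 | 1
  75 | 0010101101110110101 | 0 | 0
  76 | 0101011011101101010 | 0 | 1
  77 | 1010110111011010101 | 1 | 1
  78 | 0101101110110101011 | 0 | 0
  79 | 1011011101101010110 | 1 | 1
  80 | 0110111011010101101 | 0 | 1
  81 | 1101110110101011011 | 1 | 0
  82 | 1011101101010110110 | 1 | 1
  83 | 0111011010101101101 | 0 | 1
  84 | 1110110101011011011 | 1 | 0
  85 | 1101101010110110110 | 1 | 1
  86 | 1011010101101101101 | 1 | 0
  87 | 0110101011011011010 | 0 | 0
  88 | 1101010110110110100 | 1 | 0
  89 | 1010101101101101000 | 1 | 1
  90 | 0101011011011010001 | 0 | 0
  91 | 1010110110110100010 | 1 | 0
  92 | 0101101101101000100 | 0 | 0
  93 | 1011011011010001000 | 1 | 1
  94 | 0110110110100010001 | 0 | 0
  95 | 1101101101000100010 | 1 | 0
  96 | 1011011010001000100 | 1 | 1
  97 | 0110110100010001001 | 0 | 1
  98 | 1101101000100010011 | 1 | 0
  99 | 1011010001000100110 | 1 | 0
 100 | 0110100010001001100 | 0 | 0
 101 | 1101000100010011000 | 1 | 0
 102 | 1010001000100110000 | 1 | 0
 103 | 0100010001001100000 | 0 | 0
 104 | 1000100010011000000 | 1 | 1
 105 | 0001000100110000001 | 0 | 1
 106 | 0010001001100000011 | 0 | 0
 107 | 0100010011000000110 | 0 | 1
 108 | 1000100110000001101 | 1 | 0
 109 | 0001001100000011010 | 0 | 0
 110 | 0010011000000110100 | 0 | 1
 111 | 0100110000001101001 | 0 | 1
 112 | 1001100000011010011 | 1 | 0
 113 | 0011000000110100110 | 0 | 1
 114 | 0110000001101001101 | 0 | 1
 115 | 1100000011010011011 | 1 | 0
 116 | 1000000110100110110 | 1 | 1
 117 | 0000001101001101101 | 0 | 1
 118 | 0000011010011011011 | 0 | 1
 119 | 0000110100110110111 | 0 | 1
 120 | 0001101001101101111 | 0 | 0
 121 | 0011010011011011110 | 0 | 0
 122 | 0110100110110111100 | 0 | 1
 123 | 1101001101101111001 | 1 | 1
 124 | 1010011011011110011 | 1 | 0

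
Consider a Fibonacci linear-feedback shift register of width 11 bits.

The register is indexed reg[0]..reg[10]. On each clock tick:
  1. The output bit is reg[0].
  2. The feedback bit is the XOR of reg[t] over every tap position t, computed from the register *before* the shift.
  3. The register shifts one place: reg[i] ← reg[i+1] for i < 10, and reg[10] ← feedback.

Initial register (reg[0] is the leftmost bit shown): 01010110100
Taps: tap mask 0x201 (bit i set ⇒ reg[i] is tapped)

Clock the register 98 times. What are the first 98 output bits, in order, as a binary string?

01010110100010001110101111100100011001011111000010011000000101101010100011101110101100011011100000

tick  register→output (feedback)
  0  01010110100→0 (0)
  1  10101101000→1 (1)
  2  01011010001→0 (0)
  3  10110100010→1 (0)
  4  01101000100→0 (0)
  5  11010001000→1 (1)
  6  10100010001→1 (1)
  7  01000100011→0 (1)
  8  10001000111→1 (0)
  9  00010001110→0 (1)
 10  00100011101→0 (0)
 11  01000111010→0 (1)
 12  10001110101→1 (1)
 13  00011101011→0 (1)
 14  00111010111→0 (1)
 15  01110101111→0 (1)
 16  11101011111→1 (0)
 17  11010111110→1 (0)
 18  10101111100→1 (1)
 19  01011111001→0 (0)
 20  10111110010→1 (0)
 21  01111100100→0 (0)
 22  11111001000→1 (1)
 23  11110010001→1 (1)
 24  11100100011→1 (0)
 25  11001000110→1 (0)
 26  10010001100→1 (1)
 27  00100011001→0 (0)
 28  01000110010→0 (1)
 29  10001100101→1 (1)
 30  00011001011→0 (1)
 31  00110010111→0 (1)
 32  01100101111→0 (1)
 33  11001011111→1 (0)
 34  10010111110→1 (0)
 35  00101111100→0 (0)
 36  01011111000→0 (0)
 37  10111110000→1 (1)
 38  01111100001→0 (0)
 39  11111000010→1 (0)
 40  11110000100→1 (1)
 41  11100001001→1 (1)
 42  11000010011→1 (0)
 43  10000100110→1 (0)
 44  00001001100→0 (0)
 45  00010011000→0 (0)
 46  00100110000→0 (0)
 47  01001100000→0 (0)
 48  10011000000→1 (1)
 49  00110000001→0 (0)
 50  01100000010→0 (1)
 51  11000000101→1 (1)
 52  10000001011→1 (0)
 53  00000010110→0 (1)
 54  00000101101→0 (0)
 55  00001011010→0 (1)
 56  00010110101→0 (0)
 57  00101101010→0 (1)
 58  01011010101→0 (0)
 59  10110101010→1 (0)
 60  01101010100→0 (0)
 61  11010101000→1 (1)
 62  10101010001→1 (1)
 63  01010100011→0 (1)
 64  10101000111→1 (0)
 65  01010001110→0 (1)
 66  10100011101→1 (1)
 67  01000111011→0 (1)
 68  10001110111→1 (0)
 69  00011101110→0 (1)
 70  00111011101→0 (0)
 71  01110111010→0 (1)
 72  11101110101→1 (1)
 73  11011101011→1 (0)
 74  10111010110→1 (0)
 75  01110101100→0 (0)
 76  11101011000→1 (1)
 77  11010110001→1 (1)
 78  10101100011→1 (0)
 79  01011000110→0 (1)
 80  10110001101→1 (1)
 81  01100011011→0 (1)
 82  11000110111→1 (0)
 83  10001101110→1 (0)
 84  00011011100→0 (0)
 85  00110111000→0 (0)
 86  01101110000→0 (0)
 87  11011100000→1 (1)
 88  10111000001→1 (1)
 89  01110000011→0 (1)
 90  11100000111→1 (0)
 91  11000001110→1 (0)
 92  10000011100→1 (1)
 93  00000111001→0 (0)
 94  00001110010→0 (1)
 95  00011100101→0 (0)
 96  00111001010→0 (1)
 97  01110010101→0 (0)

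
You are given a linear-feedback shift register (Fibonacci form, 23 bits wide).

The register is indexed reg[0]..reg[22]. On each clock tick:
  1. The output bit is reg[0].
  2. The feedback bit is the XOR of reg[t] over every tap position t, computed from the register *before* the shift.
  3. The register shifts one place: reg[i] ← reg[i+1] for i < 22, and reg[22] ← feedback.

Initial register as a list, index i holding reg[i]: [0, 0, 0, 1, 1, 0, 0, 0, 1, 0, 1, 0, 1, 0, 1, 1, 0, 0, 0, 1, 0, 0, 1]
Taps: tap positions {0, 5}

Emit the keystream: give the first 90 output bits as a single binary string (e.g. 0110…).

000110001010101100010010000110111001001010100010110100111000110111110001010001000110011110

k : reg_k → out_k, fb_k
0: 00011000101010110001001 → 0, fb=0
1: 00110001010101100010010 → 0, fb=0
2: 01100010101011000100100 → 0, fb=0
3: 11000101010110001001000 → 1, fb=0
4: 10001010101100010010000 → 1, fb=1
5: 00010101011000100100001 → 0, fb=1
6: 00101010110001001000011 → 0, fb=0
7: 01010101100010010000110 → 0, fb=1
8: 10101011000100100001101 → 1, fb=1
9: 01010110001001000011011 → 0, fb=1
10: 10101100010010000110111 → 1, fb=0
11: 01011000100100001101110 → 0, fb=0
12: 10110001001000011011100 → 1, fb=1
13: 01100010010000110111001 → 0, fb=0
14: 11000100100001101110010 → 1, fb=0
15: 10001001000011011100100 → 1, fb=1
16: 00010010000110111001001 → 0, fb=0
17: 00100100001101110010010 → 0, fb=1
18: 01001000011011100100101 → 0, fb=0
19: 10010000110111001001010 → 1, fb=1
20: 00100001101110010010101 → 0, fb=0
21: 01000011011100100101010 → 0, fb=0
22: 10000110111001001010100 → 1, fb=0
23: 00001101110010010101000 → 0, fb=1
24: 00011011100100101010001 → 0, fb=0
25: 00110111001001010100010 → 0, fb=1
26: 01101110010010101000101 → 0, fb=1
27: 11011100100101010001011 → 1, fb=0
28: 10111001001010100010110 → 1, fb=1
29: 01110010010101000101101 → 0, fb=0
30: 11100100101010001011010 → 1, fb=0
31: 11001001010100010110100 → 1, fb=1
32: 10010010101000101101001 → 1, fb=1
33: 00100101010001011010011 → 0, fb=1
34: 01001010100010110100111 → 0, fb=0
35: 10010101000101101001110 → 1, fb=0
36: 00101010001011010011100 → 0, fb=0
37: 01010100010110100111000 → 0, fb=1
38: 10101000101101001110001 → 1, fb=1
39: 01010001011010011100011 → 0, fb=0
40: 10100010110100111000110 → 1, fb=1
41: 01000101101001110001101 → 0, fb=1
42: 10001011010011100011011 → 1, fb=1
43: 00010110100111000110111 → 0, fb=1
44: 00101101001110001101111 → 0, fb=1
45: 01011010011100011011111 → 0, fb=0
46: 10110100111000110111110 → 1, fb=0
47: 01101001110001101111100 → 0, fb=0
48: 11010011100011011111000 → 1, fb=1
49: 10100111000110111110001 → 1, fb=0
50: 01001110001101111100010 → 0, fb=1
51: 10011100011011111000101 → 1, fb=0
52: 00111000110111110001010 → 0, fb=0
53: 01110001101111100010100 → 0, fb=0
54: 11100011011111000101000 → 1, fb=1
55: 11000110111110001010001 → 1, fb=0
56: 10001101111100010100010 → 1, fb=0
57: 00011011111000101000100 → 0, fb=0
58: 00110111110001010001000 → 0, fb=1
59: 01101111100010100010001 → 0, fb=1
60: 11011111000101000100011 → 1, fb=0
61: 10111110001010001000110 → 1, fb=0
62: 01111100010100010001100 → 0, fb=1
63: 11111000101000100011001 → 1, fb=1
64: 11110001010001000110011 → 1, fb=1
65: 11100010100010001100111 → 1, fb=1
66: 11000101000100011001111 → 1, fb=0
67: 10001010001000110011110 → 1, fb=1
68: 00010100010001100111101 → 0, fb=1
69: 00101000100011001111011 → 0, fb=0
70: 01010001000110011110110 → 0, fb=0
71: 10100010001100111101100 → 1, fb=1
72: 01000100011001111011001 → 0, fb=1
73: 10001000110011110110011 → 1, fb=1
74: 00010001100111101100111 → 0, fb=0
75: 00100011001111011001110 → 0, fb=0
76: 01000110011110110011100 → 0, fb=1
77: 10001100111101100111001 → 1, fb=0
78: 00011001111011001110010 → 0, fb=0
79: 00110011110110011100100 → 0, fb=0
80: 01100111101100111001000 → 0, fb=1
81: 11001111011001110010001 → 1, fb=0
82: 10011110110011100100010 → 1, fb=0
83: 00111101100111001000100 → 0, fb=1
84: 01111011001110010001001 → 0, fb=0
85: 11110110011100100010010 → 1, fb=0
86: 11101100111001000100100 → 1, fb=0
87: 11011001110010001001000 → 1, fb=1
88: 10110011100100010010001 → 1, fb=1
89: 01100111001000100100011 → 0, fb=1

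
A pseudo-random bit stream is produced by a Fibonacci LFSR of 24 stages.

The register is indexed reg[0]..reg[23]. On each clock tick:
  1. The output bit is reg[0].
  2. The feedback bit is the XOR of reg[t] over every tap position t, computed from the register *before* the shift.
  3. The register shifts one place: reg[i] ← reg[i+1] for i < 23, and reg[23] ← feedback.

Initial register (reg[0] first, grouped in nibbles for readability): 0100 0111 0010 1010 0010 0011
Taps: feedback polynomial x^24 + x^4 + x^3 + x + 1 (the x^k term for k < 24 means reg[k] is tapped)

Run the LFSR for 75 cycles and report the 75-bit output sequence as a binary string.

step | reg (before) | out | fb
   0 | 010001110010101000100011 | 0 | 1
   1 | 100011100101010001000111 | 1 | 0
   2 | 000111001010100010001110 | 0 | 0
   3 | 001110010101000100011100 | 0 | 0
   4 | 011100101010001000111000 | 0 | 0
   5 | 111001010100010001110000 | 1 | 0
   6 | 110010101000100011100000 | 1 | 1
   7 | 100101010001000111000001 | 1 | 0
   8 | 001010100010001110000010 | 0 | 1
   9 | 010101000100011100000101 | 0 | 0
  10 | 101010001000111000001010 | 1 | 0
  11 | 010100010001110000010100 | 0 | 0
  12 | 101000100011100000101000 | 1 | 1
  13 | 010001000111000001010001 | 0 | 1
  14 | 100010001110000010100011 | 1 | 0
  15 | 000100011100000101000110 | 0 | 1
  16 | 001000111000001010001101 | 0 | 0
  17 | 010001110000010100011010 | 0 | 1
  18 | 100011100000101000110101 | 1 | 0
  19 | 000111000001010001101010 | 0 | 0
  20 | 001110000010100011010100 | 0 | 0
  21 | 011100000101000110101000 | 0 | 0
  22 | 111000001010001101010000 | 1 | 0
  23 | 110000010100011010100000 | 1 | 0
  24 | 100000101000110101000000 | 1 | 1
  25 | 000001010001101010000001 | 0 | 0
  26 | 000010100011010100000010 | 0 | 1
  27 | 000101000110101000000101 | 0 | 1
  28 | 001010001101010000001011 | 0 | 1
  29 | 010100011010100000010111 | 0 | 0
  30 | 101000110101000000101110 | 1 | 1
  31 | 010001101010000001011101 | 0 | 1
  32 | 100011010100000010111011 | 1 | 0
  33 | 000110101000000101110110 | 0 | 0
  34 | 001101010000001011101100 | 0 | 1
  35 | 011010100000010111011001 | 0 | 0
  36 | 110101000000101110110010 | 1 | 1
  37 | 101010000001011101100101 | 1 | 0
  38 | 010100000010111011001010 | 0 | 0
  39 | 101000000101110110010100 | 1 | 1
  40 | 010000001011101100101001 | 0 | 1
  41 | 100000010111011001010011 | 1 | 1
  42 | 000000101110110010100111 | 0 | 0
  43 | 000001011101100101001110 | 0 | 0
  44 | 000010111011001010011100 | 0 | 1
  45 | 000101110110010100111001 | 0 | 1
  46 | 001011101100101001110011 | 0 | 1
  47 | 010111011001010011100111 | 0 | 1
  48 | 101110110010100111001111 | 1 | 1
  49 | 011101100101001110011111 | 0 | 0
  50 | 111011001010011100111110 | 1 | 1
  51 | 110110010100111001111101 | 1 | 0
  52 | 101100101001110011111010 | 1 | 0
  53 | 011001010011100111110100 | 0 | 1
  54 | 110010100111001111101001 | 1 | 1
  55 | 100101001110011111010011 | 1 | 0
  56 | 001010011100111110100110 | 0 | 1
  57 | 010100111001111101001101 | 0 | 0
  58 | 101001110011111010011010 | 1 | 1
  59 | 010011100111110100110101 | 0 | 0
  60 | 100111001111101001101010 | 1 | 1
  61 | 001110011111010011010101 | 0 | 0
  62 | 011100111110100110101010 | 0 | 0
  63 | 111001111101001101010100 | 1 | 0
  64 | 110011111010011010101000 | 1 | 1
  65 | 100111110100110101010001 | 1 | 1
  66 | 001111101001101010100011 | 0 | 0
  67 | 011111010011010101000110 | 0 | 1
  68 | 111110100110101010001101 | 1 | 0
  69 | 111101001101010100011010 | 1 | 1
  70 | 111010011010101000110101 | 1 | 1
  71 | 110100110101010001101011 | 1 | 1
  72 | 101001101010100011010111 | 1 | 1
  73 | 010011010101000110101111 | 0 | 0
  74 | 100110101010001101011110 | 1 | 1

010001110010101000100011100000101000110101000000101110110010100111001111101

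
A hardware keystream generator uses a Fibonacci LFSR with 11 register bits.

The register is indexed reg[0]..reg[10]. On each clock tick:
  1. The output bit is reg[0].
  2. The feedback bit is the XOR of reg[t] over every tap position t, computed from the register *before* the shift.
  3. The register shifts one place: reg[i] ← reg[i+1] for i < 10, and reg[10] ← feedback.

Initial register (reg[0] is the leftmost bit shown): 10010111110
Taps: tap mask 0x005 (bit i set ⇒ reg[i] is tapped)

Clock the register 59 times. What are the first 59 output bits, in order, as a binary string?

k : reg_k → out_k, fb_k
0: 10010111110 → 1, fb=1
1: 00101111101 → 0, fb=1
2: 01011111011 → 0, fb=0
3: 10111110110 → 1, fb=0
4: 01111101100 → 0, fb=1
5: 11111011001 → 1, fb=0
6: 11110110010 → 1, fb=0
7: 11101100100 → 1, fb=0
8: 11011001000 → 1, fb=1
9: 10110010001 → 1, fb=0
10: 01100100010 → 0, fb=1
11: 11001000101 → 1, fb=1
12: 10010001011 → 1, fb=1
13: 00100010111 → 0, fb=1
14: 01000101111 → 0, fb=0
15: 10001011110 → 1, fb=1
16: 00010111101 → 0, fb=0
17: 00101111010 → 0, fb=1
18: 01011110101 → 0, fb=0
19: 10111101010 → 1, fb=0
20: 01111010100 → 0, fb=1
21: 11110101001 → 1, fb=0
22: 11101010010 → 1, fb=0
23: 11010100100 → 1, fb=1
24: 10101001001 → 1, fb=0
25: 01010010010 → 0, fb=0
26: 10100100100 → 1, fb=0
27: 01001001000 → 0, fb=0
28: 10010010000 → 1, fb=1
29: 00100100001 → 0, fb=1
30: 01001000011 → 0, fb=0
31: 10010000110 → 1, fb=1
32: 00100001101 → 0, fb=1
33: 01000011011 → 0, fb=0
34: 10000110110 → 1, fb=1
35: 00001101101 → 0, fb=0
36: 00011011010 → 0, fb=0
37: 00110110100 → 0, fb=1
38: 01101101001 → 0, fb=1
39: 11011010011 → 1, fb=1
40: 10110100111 → 1, fb=0
41: 01101001110 → 0, fb=1
42: 11010011101 → 1, fb=1
43: 10100111011 → 1, fb=0
44: 01001110110 → 0, fb=0
45: 10011101100 → 1, fb=1
46: 00111011001 → 0, fb=1
47: 01110110011 → 0, fb=1
48: 11101100111 → 1, fb=0
49: 11011001110 → 1, fb=1
50: 10110011101 → 1, fb=0
51: 01100111010 → 0, fb=1
52: 11001110101 → 1, fb=1
53: 10011101011 → 1, fb=1
54: 00111010111 → 0, fb=1
55: 01110101111 → 0, fb=1
56: 11101011111 → 1, fb=0
57: 11010111110 → 1, fb=1
58: 10101111101 → 1, fb=0

10010111110110010001011110101001001000011011010011101100111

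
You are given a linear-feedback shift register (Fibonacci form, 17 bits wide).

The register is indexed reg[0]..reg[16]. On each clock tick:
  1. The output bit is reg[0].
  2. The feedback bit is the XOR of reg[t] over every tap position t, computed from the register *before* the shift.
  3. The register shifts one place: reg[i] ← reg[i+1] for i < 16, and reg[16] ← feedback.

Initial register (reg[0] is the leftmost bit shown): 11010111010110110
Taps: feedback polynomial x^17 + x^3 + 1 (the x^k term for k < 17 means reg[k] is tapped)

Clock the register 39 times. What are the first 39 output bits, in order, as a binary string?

110101110101101100110110110000010100000

step | reg (before) | out | fb
   0 | 11010111010110110 | 1 | 0
   1 | 10101110101101100 | 1 | 1
   2 | 01011101011011001 | 0 | 1
   3 | 10111010110110011 | 1 | 0
   4 | 01110101101100110 | 0 | 1
   5 | 11101011011001101 | 1 | 1
   6 | 11010110110011011 | 1 | 0
   7 | 10101101100110110 | 1 | 1
   8 | 01011011001101101 | 0 | 1
   9 | 10110110011011011 | 1 | 0
  10 | 01101100110110110 | 0 | 0
  11 | 11011001101101100 | 1 | 0
  12 | 10110011011011000 | 1 | 0
  13 | 01100110110110000 | 0 | 0
  14 | 11001101101100000 | 1 | 1
  15 | 10011011011000001 | 1 | 0
  16 | 00110110110000010 | 0 | 1
  17 | 01101101100000101 | 0 | 0
  18 | 11011011000001010 | 1 | 0
  19 | 10110110000010100 | 1 | 0
  20 | 01101100000101000 | 0 | 0
  21 | 11011000001010000 | 1 | 0
  22 | 10110000010100000 | 1 | 0
  23 | 01100000101000000 | 0 | 0
  24 | 11000001010000000 | 1 | 1
  25 | 10000010100000001 | 1 | 1
  26 | 00000101000000011 | 0 | 0
  27 | 00001010000000110 | 0 | 0
  28 | 00010100000001100 | 0 | 1
  29 | 00101000000011001 | 0 | 0
  30 | 01010000000110010 | 0 | 1
  31 | 10100000001100101 | 1 | 1
  32 | 01000000011001011 | 0 | 0
  33 | 10000000110010110 | 1 | 1
  34 | 00000001100101101 | 0 | 0
  35 | 00000011001011010 | 0 | 0
  36 | 00000110010110100 | 0 | 0
  37 | 00001100101101000 | 0 | 0
  38 | 00011001011010000 | 0 | 1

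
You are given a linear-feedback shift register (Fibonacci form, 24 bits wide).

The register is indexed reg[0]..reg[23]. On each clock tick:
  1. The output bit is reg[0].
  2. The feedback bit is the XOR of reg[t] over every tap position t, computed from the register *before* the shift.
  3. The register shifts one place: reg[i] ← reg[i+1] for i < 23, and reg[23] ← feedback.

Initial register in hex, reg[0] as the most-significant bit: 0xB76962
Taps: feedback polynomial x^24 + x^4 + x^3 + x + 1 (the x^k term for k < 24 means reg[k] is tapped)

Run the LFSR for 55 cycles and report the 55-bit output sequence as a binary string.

k : reg_k → out_k, fb_k
0: 101101110110100101100010 → 1, fb=0
1: 011011101101001011000100 → 0, fb=0
2: 110111011010010110001000 → 1, fb=0
3: 101110110100101100010000 → 1, fb=1
4: 011101101001011000100001 → 0, fb=0
5: 111011010010110001000010 → 1, fb=1
6: 110110100101100010000101 → 1, fb=0
7: 101101001011000100001010 → 1, fb=0
8: 011010010110001000010100 → 0, fb=0
9: 110100101100010000101000 → 1, fb=1
10: 101001011000100001010001 → 1, fb=1
11: 010010110001000010100011 → 0, fb=0
12: 100101100010000101000110 → 1, fb=0
13: 001011000100001010001100 → 0, fb=1
14: 010110001000010100011001 → 0, fb=1
15: 101100010000101000110011 → 1, fb=0
16: 011000100001010001100110 → 0, fb=1
17: 110001000010100011001101 → 1, fb=0
18: 100010000101000110011010 → 1, fb=0
19: 000100001010001100110100 → 0, fb=1
20: 001000010100011001101001 → 0, fb=0
21: 010000101000110011010010 → 0, fb=1
22: 100001010001100110100101 → 1, fb=1
23: 000010100011001101001011 → 0, fb=1
24: 000101000110011010010111 → 0, fb=1
25: 001010001100110100101111 → 0, fb=1
26: 010100011001101001011111 → 0, fb=0
27: 101000110011010010111110 → 1, fb=1
28: 010001100110100101111101 → 0, fb=1
29: 100011001101001011111011 → 1, fb=0
30: 000110011010010111110110 → 0, fb=0
31: 001100110100101111101100 → 0, fb=1
32: 011001101001011111011001 → 0, fb=1
33: 110011010010111110110011 → 1, fb=1
34: 100110100101111101100111 → 1, fb=1
35: 001101001011111011001111 → 0, fb=1
36: 011010010111110110011111 → 0, fb=0
37: 110100101111101100111110 → 1, fb=1
38: 101001011111011001111101 → 1, fb=1
39: 010010111110110011111011 → 0, fb=0
40: 100101111101100111110110 → 1, fb=0
41: 001011111011001111101100 → 0, fb=1
42: 010111110110011111011001 → 0, fb=1
43: 101111101100111110110011 → 1, fb=1
44: 011111011001111101100111 → 0, fb=1
45: 111110110011111011001111 → 1, fb=0
46: 111101100111110110011110 → 1, fb=1
47: 111011001111101100111101 → 1, fb=1
48: 110110011111011001111011 → 1, fb=0
49: 101100111110110011110110 → 1, fb=0
50: 011001111101100111101100 → 0, fb=1
51: 110011111011001111011001 → 1, fb=1
52: 100111110110011110110011 → 1, fb=1
53: 001111101100111101100111 → 0, fb=0
54: 011111011001111011001110 → 0, fb=1

1011011101101001011000100001010001100110100101111101100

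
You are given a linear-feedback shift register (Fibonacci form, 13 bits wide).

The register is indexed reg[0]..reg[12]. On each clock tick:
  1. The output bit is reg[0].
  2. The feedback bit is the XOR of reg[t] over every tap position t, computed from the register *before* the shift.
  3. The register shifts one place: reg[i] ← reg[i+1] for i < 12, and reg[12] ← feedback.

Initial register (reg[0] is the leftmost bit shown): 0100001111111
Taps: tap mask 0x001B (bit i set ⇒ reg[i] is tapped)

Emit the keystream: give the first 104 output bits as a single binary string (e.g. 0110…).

01000011111111110010000001010011001110101111100110111010111001011011001011000011011010110100001010011111

k : reg_k → out_k, fb_k
0: 0100001111111 → 0, fb=1
1: 1000011111111 → 1, fb=1
2: 0000111111111 → 0, fb=1
3: 0001111111111 → 0, fb=0
4: 0011111111110 → 0, fb=0
5: 0111111111100 → 0, fb=1
6: 1111111111001 → 1, fb=0
7: 1111111110010 → 1, fb=0
8: 1111111100100 → 1, fb=0
9: 1111111001000 → 1, fb=0
10: 1111110010000 → 1, fb=0
11: 1111100100000 → 1, fb=0
12: 1111001000000 → 1, fb=1
13: 1110010000001 → 1, fb=0
14: 1100100000010 → 1, fb=1
15: 1001000000101 → 1, fb=0
16: 0010000001010 → 0, fb=0
17: 0100000010100 → 0, fb=1
18: 1000000101001 → 1, fb=1
19: 0000001010011 → 0, fb=0
20: 0000010100110 → 0, fb=0
21: 0000101001100 → 0, fb=1
22: 0001010011001 → 0, fb=1
23: 0010100110011 → 0, fb=1
24: 0101001100111 → 0, fb=0
25: 1010011001110 → 1, fb=1
26: 0100110011101 → 0, fb=0
27: 1001100111010 → 1, fb=1
28: 0011001110101 → 0, fb=1
29: 0110011101011 → 0, fb=1
30: 1100111010111 → 1, fb=1
31: 1001110101111 → 1, fb=1
32: 0011101011111 → 0, fb=0
33: 0111010111110 → 0, fb=0
34: 1110101111100 → 1, fb=1
35: 1101011111001 → 1, fb=1
36: 1010111110011 → 1, fb=0
37: 0101111100110 → 0, fb=1
38: 1011111001101 → 1, fb=1
39: 0111110011011 → 0, fb=1
40: 1111100110111 → 1, fb=0
41: 1111001101110 → 1, fb=1
42: 1110011011101 → 1, fb=0
43: 1100110111010 → 1, fb=1
44: 1001101110101 → 1, fb=1
45: 0011011101011 → 0, fb=1
46: 0110111010111 → 0, fb=0
47: 1101110101110 → 1, fb=0
48: 1011101011100 → 1, fb=1
49: 0111010111001 → 0, fb=0
50: 1110101110010 → 1, fb=1
51: 1101011100101 → 1, fb=1
52: 1010111001011 → 1, fb=0
53: 0101110010110 → 0, fb=1
54: 1011100101101 → 1, fb=1
55: 0111001011011 → 0, fb=0
56: 1110010110110 → 1, fb=0
57: 1100101101100 → 1, fb=1
58: 1001011011001 → 1, fb=0
59: 0010110110010 → 0, fb=1
60: 0101101100101 → 0, fb=1
61: 1011011001011 → 1, fb=0
62: 0110110010110 → 0, fb=0
63: 1101100101100 → 1, fb=0
64: 1011001011000 → 1, fb=0
65: 0110010110000 → 0, fb=1
66: 1100101100001 → 1, fb=1
67: 1001011000011 → 1, fb=0
68: 0010110000110 → 0, fb=1
69: 0101100001101 → 0, fb=1
70: 1011000011011 → 1, fb=0
71: 0110000110110 → 0, fb=1
72: 1100001101101 → 1, fb=0
73: 1000011011010 → 1, fb=1
74: 0000110110101 → 0, fb=1
75: 0001101101011 → 0, fb=0
76: 0011011010110 → 0, fb=1
77: 0110110101101 → 0, fb=0
78: 1101101011010 → 1, fb=0
79: 1011010110100 → 1, fb=0
80: 0110101101000 → 0, fb=0
81: 1101011010000 → 1, fb=1
82: 1010110100001 → 1, fb=0
83: 0101101000010 → 0, fb=1
84: 1011010000101 → 1, fb=0
85: 0110100001010 → 0, fb=0
86: 1101000010100 → 1, fb=1
87: 1010000101001 → 1, fb=1
88: 0100001010011 → 0, fb=1
89: 1000010100111 → 1, fb=1
90: 0000101001111 → 0, fb=1
91: 0001010011111 → 0, fb=1
92: 0010100111111 → 0, fb=1
93: 0101001111111 → 0, fb=0
94: 1010011111110 → 1, fb=1
95: 0100111111101 → 0, fb=0
96: 1001111111010 → 1, fb=1
97: 0011111110101 → 0, fb=0
98: 0111111101010 → 0, fb=1
99: 1111111010101 → 1, fb=0
100: 1111110101010 → 1, fb=0
101: 1111101010100 → 1, fb=0
102: 1111010101000 → 1, fb=1
103: 1110101010001 → 1, fb=1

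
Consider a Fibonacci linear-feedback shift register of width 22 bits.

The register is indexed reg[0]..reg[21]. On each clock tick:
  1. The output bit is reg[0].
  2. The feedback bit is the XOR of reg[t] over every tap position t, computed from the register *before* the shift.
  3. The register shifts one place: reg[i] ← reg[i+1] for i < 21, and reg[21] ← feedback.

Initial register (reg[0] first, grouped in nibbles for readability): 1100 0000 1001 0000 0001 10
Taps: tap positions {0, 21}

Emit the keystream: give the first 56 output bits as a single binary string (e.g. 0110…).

step | reg (before) | out | fb
   0 | 1100000010010000000110 | 1 | 1
   1 | 1000000100100000001101 | 1 | 0
   2 | 0000001001000000011010 | 0 | 0
   3 | 0000010010000000110100 | 0 | 0
   4 | 0000100100000001101000 | 0 | 0
   5 | 0001001000000011010000 | 0 | 0
   6 | 0010010000000110100000 | 0 | 0
   7 | 0100100000001101000000 | 0 | 0
   8 | 1001000000011010000000 | 1 | 1
   9 | 0010000000110100000001 | 0 | 1
  10 | 0100000001101000000011 | 0 | 1
  11 | 1000000011010000000111 | 1 | 0
  12 | 0000000110100000001110 | 0 | 0
  13 | 0000001101000000011100 | 0 | 0
  14 | 0000011010000000111000 | 0 | 0
  15 | 0000110100000001110000 | 0 | 0
  16 | 0001101000000011100000 | 0 | 0
  17 | 0011010000000111000000 | 0 | 0
  18 | 0110100000001110000000 | 0 | 0
  19 | 1101000000011100000000 | 1 | 1
  20 | 1010000000111000000001 | 1 | 0
  21 | 0100000001110000000010 | 0 | 0
  22 | 1000000011100000000100 | 1 | 1
  23 | 0000000111000000001001 | 0 | 1
  24 | 0000001110000000010011 | 0 | 1
  25 | 0000011100000000100111 | 0 | 1
  26 | 0000111000000001001111 | 0 | 1
  27 | 0001110000000010011111 | 0 | 1
  28 | 0011100000000100111111 | 0 | 1
  29 | 0111000000001001111111 | 0 | 1
  30 | 1110000000010011111111 | 1 | 0
  31 | 1100000000100111111110 | 1 | 1
  32 | 1000000001001111111101 | 1 | 0
  33 | 0000000010011111111010 | 0 | 0
  34 | 0000000100111111110100 | 0 | 0
  35 | 0000001001111111101000 | 0 | 0
  36 | 0000010011111111010000 | 0 | 0
  37 | 0000100111111110100000 | 0 | 0
  38 | 0001001111111101000000 | 0 | 0
  39 | 0010011111111010000000 | 0 | 0
  40 | 0100111111110100000000 | 0 | 0
  41 | 1001111111101000000000 | 1 | 1
  42 | 0011111111010000000001 | 0 | 1
  43 | 0111111110100000000011 | 0 | 1
  44 | 1111111101000000000111 | 1 | 0
  45 | 1111111010000000001110 | 1 | 1
  46 | 1111110100000000011101 | 1 | 0
  47 | 1111101000000000111010 | 1 | 1
  48 | 1111010000000001110101 | 1 | 0
  49 | 1110100000000011101010 | 1 | 1
  50 | 1101000000000111010101 | 1 | 0
  51 | 1010000000001110101010 | 1 | 1
  52 | 0100000000011101010101 | 0 | 1
  53 | 1000000000111010101011 | 1 | 0
  54 | 0000000001110101010110 | 0 | 0
  55 | 0000000011101010101100 | 0 | 0

11000000100100000001101000000011100000000100111111110100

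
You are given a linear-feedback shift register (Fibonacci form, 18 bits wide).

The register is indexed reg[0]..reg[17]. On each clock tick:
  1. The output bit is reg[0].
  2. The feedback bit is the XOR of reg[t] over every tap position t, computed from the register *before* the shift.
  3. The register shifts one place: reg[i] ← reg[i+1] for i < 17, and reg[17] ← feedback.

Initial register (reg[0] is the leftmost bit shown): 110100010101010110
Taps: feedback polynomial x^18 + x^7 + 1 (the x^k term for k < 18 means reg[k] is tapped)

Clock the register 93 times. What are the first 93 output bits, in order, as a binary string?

tick  register→output (feedback)
  0  110100010101010110→1 (0)
  1  101000101010101100→1 (1)
  2  010001010101011001→0 (1)
  3  100010101010110011→1 (1)
  4  000101010101100111→0 (1)
  5  001010101011001111→0 (0)
  6  010101010110011110→0 (1)
  7  101010101100111101→1 (1)
  8  010101011001111011→0 (1)
  9  101010110011110111→1 (0)
 10  010101100111101110→0 (0)
 11  101011001111011100→1 (1)
 12  010110011110111001→0 (1)
 13  101100111101110011→1 (0)
 14  011001111011100110→0 (1)
 15  110011110111001101→1 (0)
 16  100111101110011010→1 (1)
 17  001111011100110101→0 (1)
 18  011110111001101011→0 (1)
 19  111101110011010111→1 (0)
 20  111011100110101110→1 (1)
 21  110111001101011101→1 (1)
 22  101110011010111011→1 (0)
 23  011100110101110110→0 (1)
 24  111001101011101101→1 (1)
 25  110011010111011011→1 (0)
 26  100110101110110110→1 (1)
 27  001101011101101101→0 (1)
 28  011010111011011011→0 (1)
 29  110101110110110111→1 (0)
 30  101011101101101110→1 (1)
 31  010111011011011101→0 (1)
 32  101110110110111011→1 (0)
 33  011101101101110110→0 (0)
 34  111011011011101100→1 (0)
 35  110110110111011000→1 (0)
 36  101101101110110000→1 (1)
 37  011011011101100001→0 (1)
 38  110110111011000011→1 (0)
 39  101101110110000110→1 (0)
 40  011011101100001100→0 (0)
 41  110111011000011000→1 (0)
 42  101110110000110000→1 (0)
 43  011101100001100000→0 (0)
 44  111011000011000000→1 (1)
 45  110110000110000001→1 (1)
 46  101100001100000011→1 (1)
 47  011000011000000111→0 (1)
 48  110000110000001111→1 (0)
 49  100001100000011110→1 (1)
 50  000011000000111101→0 (0)
 51  000110000001111010→0 (0)
 52  001100000011110100→0 (0)
 53  011000000111101000→0 (0)
 54  110000001111010000→1 (1)
 55  100000011110100001→1 (0)
 56  000000111101000010→0 (1)
 57  000001111010000101→0 (1)
 58  000011110100001011→0 (1)
 59  000111101000010111→0 (0)
 60  001111010000101110→0 (1)
 61  011110100001011101→0 (0)
 62  111101000010111010→1 (1)
 63  111010000101110101→1 (1)
 64  110100001011101011→1 (1)
 65  101000010111010111→1 (0)
 66  010000101110101110→0 (0)
 67  100001011101011100→1 (0)
 68  000010111010111000→0 (1)
 69  000101110101110001→0 (1)
 70  001011101011100011→0 (0)
 71  010111010111000110→0 (1)
 72  101110101110001101→1 (1)
 73  011101011100011011→0 (1)
 74  111010111000110111→1 (0)
 75  110101110001101110→1 (0)
 76  101011100011011100→1 (1)
 77  010111000110111001→0 (0)
 78  101110001101110010→1 (1)
 79  011100011011100101→0 (1)
 80  111000110111001011→1 (0)
 81  110001101110010110→1 (1)
 82  100011011100101101→1 (0)
 83  000110111001011010→0 (1)
 84  001101110010110101→0 (1)
 85  011011100101101011→0 (0)
 86  110111001011010110→1 (1)
 87  101110010110101101→1 (0)
 88  011100101101011010→0 (0)
 89  111001011010110100→1 (0)
 90  110010110101101000→1 (0)
 91  100101101011010000→1 (1)
 92  001011010110100001→0 (1)

110100010101010110011110111001101011101101101110110000110000001111010000101110101110001101110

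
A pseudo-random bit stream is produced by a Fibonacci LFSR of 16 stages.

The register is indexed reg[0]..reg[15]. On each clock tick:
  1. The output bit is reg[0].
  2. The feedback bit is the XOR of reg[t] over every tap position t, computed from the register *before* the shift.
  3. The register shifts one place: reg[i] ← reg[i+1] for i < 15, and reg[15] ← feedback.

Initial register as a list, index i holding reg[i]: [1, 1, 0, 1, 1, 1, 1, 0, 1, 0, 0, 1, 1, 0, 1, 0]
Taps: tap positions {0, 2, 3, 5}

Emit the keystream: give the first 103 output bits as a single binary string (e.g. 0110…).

1101111010011010100000110111010011111011100111111011101011101011110110110110000100000001110011010011000

tick  register→output (feedback)
  0  1101111010011010→1 (1)
  1  1011110100110101→1 (0)
  2  0111101001101010→0 (0)
  3  1111010011010100→1 (0)
  4  1110100110101000→1 (0)
  5  1101001101010000→1 (0)
  6  1010011010100000→1 (1)
  7  0100110101000001→0 (1)
  8  1001101010000011→1 (0)
  9  0011010100000110→0 (1)
 10  0110101000001101→0 (1)
 11  1101010000011011→1 (1)
 12  1010100000110111→1 (0)
 13  0101000001101110→0 (1)
 14  1010000011011101→1 (0)
 15  0100000110111010→0 (0)
 16  1000001101110100→1 (1)
 17  0000011011101001→0 (1)
 18  0000110111010011→0 (1)
 19  0001101110100111→0 (1)
 20  0011011101001111→0 (1)
 21  0110111010011111→0 (0)
 22  1101110100111110→1 (1)
 23  1011101001111101→1 (1)
 24  0111010011111011→0 (1)
 25  1110100111110111→1 (0)
 26  1101001111101110→1 (0)
 27  1010011111011100→1 (1)
 28  0100111110111001→0 (1)
 29  1001111101110011→1 (1)
 30  0011111011100111→0 (1)
 31  0111110111001111→0 (1)
 32  1111101110011111→1 (1)
 33  1111011100111111→1 (0)
 34  1110111001111110→1 (1)
 35  1101110011111101→1 (1)
 36  1011100111111011→1 (1)
 37  0111001111110111→0 (0)
 38  1110011111101110→1 (1)
 39  1100111111011101→1 (0)
 40  1001111110111010→1 (1)
 41  0011111101110101→0 (1)
 42  0111111011101011→0 (1)
 43  1111110111010111→1 (0)
 44  1111101110101110→1 (1)
 45  1111011101011101→1 (0)
 46  1110111010111010→1 (1)
 47  1101110101110101→1 (1)
 48  1011101011101011→1 (1)
 49  0111010111010111→0 (1)
 50  1110101110101111→1 (0)
 51  1101011101011110→1 (1)
 52  1010111010111101→1 (1)
 53  0101110101111011→0 (0)
 54  1011101011110110→1 (1)
 55  0111010111101101→0 (1)
 56  1110101111011011→1 (0)
 57  1101011110110110→1 (1)
 58  1010111101101101→1 (1)
 59  0101111011011011→0 (0)
 60  1011110110110110→1 (0)
 61  0111101101101100→0 (0)
 62  1111011011011000→1 (0)
 63  1110110110110000→1 (1)
 64  1101101101100001→1 (0)
 65  1011011011000010→1 (0)
 66  0110110110000100→0 (0)
 67  1101101100001000→1 (0)
 68  1011011000010000→1 (0)
 69  0110110000100000→0 (0)
 70  1101100001000000→1 (0)
 71  1011000010000000→1 (1)
 72  0110000100000001→0 (1)
 73  1100001000000011→1 (1)
 74  1000010000000111→1 (0)
 75  0000100000001110→0 (0)
 76  0001000000011100→0 (1)
 77  0010000000111001→0 (1)
 78  0100000001110011→0 (0)
 79  1000000011100110→1 (1)
 80  0000000111001101→0 (0)
 81  0000001110011010→0 (0)
 82  0000011100110100→0 (1)
 83  0000111001101001→0 (1)
 84  0001110011010011→0 (0)
 85  0011100110100110→0 (0)
 86  0111001101001100→0 (0)
 87  1110011010011000→1 (1)
 88  1100110100110001→1 (0)
 89  1001101001100010→1 (0)
 90  0011010011000100→0 (1)
 91  0110100110001001→0 (1)
 92  1101001100010011→1 (0)
 93  1010011000100110→1 (1)
 94  0100110001001101→0 (1)
 95  1001100010011011→1 (0)
 96  0011000100110110→0 (0)
 97  0110001001101100→0 (1)
 98  1100010011011001→1 (0)
 99  1000100110110010→1 (1)
100  0001001101100101→0 (1)
101  0010011011001011→0 (0)
102  0100110110010110→0 (1)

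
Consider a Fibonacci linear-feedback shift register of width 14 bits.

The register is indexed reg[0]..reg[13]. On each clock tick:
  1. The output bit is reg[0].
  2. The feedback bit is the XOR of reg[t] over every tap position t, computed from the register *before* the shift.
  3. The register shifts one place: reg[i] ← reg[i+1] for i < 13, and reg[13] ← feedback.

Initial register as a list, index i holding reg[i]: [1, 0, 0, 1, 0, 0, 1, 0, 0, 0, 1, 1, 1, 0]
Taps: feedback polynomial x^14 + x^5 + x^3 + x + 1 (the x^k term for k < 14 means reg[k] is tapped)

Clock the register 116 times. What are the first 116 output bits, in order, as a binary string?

k : reg_k → out_k, fb_k
0: 10010010001110 → 1, fb=0
1: 00100100011100 → 0, fb=1
2: 01001000111001 → 0, fb=1
3: 10010001110011 → 1, fb=0
4: 00100011100110 → 0, fb=0
5: 01000111001100 → 0, fb=0
6: 10001110011000 → 1, fb=0
7: 00011100110000 → 0, fb=0
8: 00111001100000 → 0, fb=1
9: 01110011000001 → 0, fb=0
10: 11100110000010 → 1, fb=1
11: 11001100000101 → 1, fb=1
12: 10011000001011 → 1, fb=0
13: 00110000010110 → 0, fb=1
14: 01100000101101 → 0, fb=1
15: 11000001011011 → 1, fb=0
16: 10000010110110 → 1, fb=1
17: 00000101101101 → 0, fb=1
18: 00001011011011 → 0, fb=0
19: 00010110110110 → 0, fb=0
20: 00101101101100 → 0, fb=1
21: 01011011011001 → 0, fb=0
22: 10110110110010 → 1, fb=1
23: 01101101100101 → 0, fb=0
24: 11011011001010 → 1, fb=1
25: 10110110010101 → 1, fb=1
26: 01101100101011 → 0, fb=0
27: 11011001010110 → 1, fb=1
28: 10110010101101 → 1, fb=0
29: 01100101011010 → 0, fb=0
30: 11001010110100 → 1, fb=0
31: 10010101101000 → 1, fb=1
32: 00101011010001 → 0, fb=0
33: 01010110100010 → 0, fb=1
34: 10101101000101 → 1, fb=0
35: 01011010001010 → 0, fb=0
36: 10110100010100 → 1, fb=1
37: 01101000101001 → 0, fb=1
38: 11010001010011 → 1, fb=1
39: 10100010100111 → 1, fb=1
40: 01000101001111 → 0, fb=0
41: 10001010011110 → 1, fb=1
42: 00010100111101 → 0, fb=0
43: 00101001111010 → 0, fb=0
44: 01010011110100 → 0, fb=0
45: 10100111101000 → 1, fb=0
46: 01001111010000 → 0, fb=0
47: 10011110100000 → 1, fb=1
48: 00111101000001 → 0, fb=0
49: 01111010000010 → 0, fb=0
50: 11110100000100 → 1, fb=0
51: 11101000001000 → 1, fb=0
52: 11010000010000 → 1, fb=1
53: 10100000100001 → 1, fb=1
54: 01000001000011 → 0, fb=1
55: 10000010000111 → 1, fb=1
56: 00000100001111 → 0, fb=1
57: 00001000011111 → 0, fb=0
58: 00010000111110 → 0, fb=1
59: 00100001111101 → 0, fb=0
60: 01000011111010 → 0, fb=1
61: 10000111110101 → 1, fb=0
62: 00001111101010 → 0, fb=1
63: 00011111010101 → 0, fb=0
64: 00111110101010 → 0, fb=0
65: 01111101010100 → 0, fb=1
66: 11111010101001 → 1, fb=1
67: 11110101010011 → 1, fb=0
68: 11101010100110 → 1, fb=0
69: 11010101001100 → 1, fb=0
70: 10101010011000 → 1, fb=1
71: 01010100110001 → 0, fb=1
72: 10101001100011 → 1, fb=1
73: 01010011000111 → 0, fb=0
74: 10100110001110 → 1, fb=0
75: 01001100011100 → 0, fb=0
76: 10011000111000 → 1, fb=0
77: 00110001110000 → 0, fb=1
78: 01100011100001 → 0, fb=1
79: 11000111000011 → 1, fb=1
80: 10001110000111 → 1, fb=0
81: 00011100001110 → 0, fb=0
82: 00111000011100 → 0, fb=1
83: 01110000111001 → 0, fb=0
84: 11100001110010 → 1, fb=0
85: 11000011100100 → 1, fb=0
86: 10000111001000 → 1, fb=0
87: 00001110010000 → 0, fb=1
88: 00011100100001 → 0, fb=0
89: 00111001000010 → 0, fb=1
90: 01110010000101 → 0, fb=0
91: 11100100001010 → 1, fb=1
92: 11001000010101 → 1, fb=0
93: 10010000101010 → 1, fb=0
94: 00100001010100 → 0, fb=0
95: 01000010101000 → 0, fb=1
96: 10000101010001 → 1, fb=0
97: 00001010100010 → 0, fb=0
98: 00010101000100 → 0, fb=0
99: 00101010001000 → 0, fb=0
100: 01010100010000 → 0, fb=1
101: 10101000100001 → 1, fb=1
102: 01010001000011 → 0, fb=0
103: 10100010000110 → 1, fb=1
104: 01000100001101 → 0, fb=0
105: 10001000011010 → 1, fb=1
106: 00010000110101 → 0, fb=1
107: 00100001101011 → 0, fb=0
108: 01000011010110 → 0, fb=1
109: 10000110101101 → 1, fb=0
110: 00001101011010 → 0, fb=1
111: 00011010110101 → 0, fb=1
112: 00110101101011 → 0, fb=0
113: 01101011010110 → 0, fb=1
114: 11010110101101 → 1, fb=0
115: 10101101011010 → 1, fb=0

10010010001110011000001011011011001010110100010100111101000001000011111010101001100011100001110010000101010001000011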